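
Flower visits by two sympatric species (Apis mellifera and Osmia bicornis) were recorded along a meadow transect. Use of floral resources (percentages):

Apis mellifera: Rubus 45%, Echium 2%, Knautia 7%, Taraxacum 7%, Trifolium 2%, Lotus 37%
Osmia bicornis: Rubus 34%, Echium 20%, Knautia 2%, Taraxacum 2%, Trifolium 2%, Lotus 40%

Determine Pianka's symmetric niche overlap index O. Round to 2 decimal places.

0.93

Convert percentages to proportions (divide by 100).
Σ p₁ᵢp₂ᵢ = 0.1530 + 0.0040 + 0.0014 + 0.0014 + 0.0004 + 0.1480 = 0.3082
Σp_1ᵢ² = 0.45² + 0.02² + 0.07² + 0.07² + 0.02² + 0.37² = 0.2025 + 0.0004 + 0.0049 + 0.0049 + 0.0004 + 0.1369 = 0.3500
Σp_2ᵢ² = 0.34² + 0.20² + 0.02² + 0.02² + 0.02² + 0.40² = 0.1156 + 0.0400 + 0.0004 + 0.0004 + 0.0004 + 0.1600 = 0.3168
O = 0.3082 / √(0.3500 × 0.3168) = 0.3082 / 0.33299 = 0.9256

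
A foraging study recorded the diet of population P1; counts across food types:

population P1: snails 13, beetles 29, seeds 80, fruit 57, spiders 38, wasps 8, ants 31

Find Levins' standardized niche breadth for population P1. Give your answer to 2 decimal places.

0.67

Proportions for population P1 (n=256): 13/256=0.0508, 29/256=0.1133, 80/256=0.3125, 57/256=0.2227, 38/256=0.1484, 8/256=0.0313, 31/256=0.1211
Σpᵢ² = 0.0508² + 0.1133² + 0.3125² + 0.2227² + 0.1484² + 0.0313² + 0.1211² = 0.002581 + 0.012837 + 0.097656 + 0.049595 + 0.022023 + 0.000980 + 0.014665 = 0.200337
B = 1 / 0.200337 = 4.9916
Bₛ = (B − 1)/(n − 1) = (4.9916 − 1)/(7 − 1) = 3.9916/6 = 0.6653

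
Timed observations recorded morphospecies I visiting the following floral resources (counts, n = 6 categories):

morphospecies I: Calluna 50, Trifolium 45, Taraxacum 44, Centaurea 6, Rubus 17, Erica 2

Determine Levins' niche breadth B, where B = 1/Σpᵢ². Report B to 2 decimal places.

3.96

Proportions for morphospecies I (n=164): 50/164=0.3049, 45/164=0.2744, 44/164=0.2683, 6/164=0.0366, 17/164=0.1037, 2/164=0.0122
Σpᵢ² = 0.3049² + 0.2744² + 0.2683² + 0.0366² + 0.1037² + 0.0122² = 0.092964 + 0.075295 + 0.071985 + 0.001340 + 0.010754 + 0.000149 = 0.252487
B = 1 / 0.252487 = 3.9606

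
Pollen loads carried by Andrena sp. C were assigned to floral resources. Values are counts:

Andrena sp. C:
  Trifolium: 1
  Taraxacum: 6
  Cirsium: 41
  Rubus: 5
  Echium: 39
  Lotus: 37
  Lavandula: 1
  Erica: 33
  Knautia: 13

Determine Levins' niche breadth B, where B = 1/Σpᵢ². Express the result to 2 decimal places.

5.26

Proportions for Andrena sp. C (n=176): 1/176=0.0057, 6/176=0.0341, 41/176=0.2330, 5/176=0.0284, 39/176=0.2216, 37/176=0.2102, 1/176=0.0057, 33/176=0.1875, 13/176=0.0739
Σpᵢ² = 0.0057² + 0.0341² + 0.2330² + 0.0284² + 0.2216² + 0.2102² + 0.0057² + 0.1875² + 0.0739² = 0.000032 + 0.001163 + 0.054289 + 0.000807 + 0.049107 + 0.044184 + 0.000032 + 0.035156 + 0.005461 = 0.190231
B = 1 / 0.190231 = 5.2568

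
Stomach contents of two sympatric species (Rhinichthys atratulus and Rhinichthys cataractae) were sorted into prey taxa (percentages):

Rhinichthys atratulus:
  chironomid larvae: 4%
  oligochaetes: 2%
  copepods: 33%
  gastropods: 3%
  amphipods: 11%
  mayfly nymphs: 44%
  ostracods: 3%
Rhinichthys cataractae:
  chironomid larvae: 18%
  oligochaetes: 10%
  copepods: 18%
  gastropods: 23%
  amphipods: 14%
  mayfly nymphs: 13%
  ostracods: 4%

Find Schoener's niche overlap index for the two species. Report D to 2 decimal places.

Convert percentages to proportions (divide by 100).
Σ|p₁ᵢ − p₂ᵢ| = 0.14 + 0.08 + 0.15 + 0.20 + 0.03 + 0.31 + 0.01 = 0.92
D = 1 − ½ × 0.92 = 1 − 0.460 = 0.5400

0.54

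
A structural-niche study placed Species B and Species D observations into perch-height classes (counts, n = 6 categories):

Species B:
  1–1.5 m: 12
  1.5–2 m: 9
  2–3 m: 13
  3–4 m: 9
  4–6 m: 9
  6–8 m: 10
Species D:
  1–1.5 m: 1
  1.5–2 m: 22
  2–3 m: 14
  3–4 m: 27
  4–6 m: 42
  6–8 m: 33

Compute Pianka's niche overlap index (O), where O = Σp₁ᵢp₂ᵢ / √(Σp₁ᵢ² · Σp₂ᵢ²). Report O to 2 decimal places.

0.80

Proportions for Species B (n=62): 12/62=0.1935, 9/62=0.1452, 13/62=0.2097, 9/62=0.1452, 9/62=0.1452, 10/62=0.1613
Proportions for Species D (n=139): 1/139=0.0072, 22/139=0.1583, 14/139=0.1007, 27/139=0.1942, 42/139=0.3022, 33/139=0.2374
Σ p₁ᵢp₂ᵢ = 0.001393 + 0.022985 + 0.021117 + 0.028198 + 0.043879 + 0.038293 = 0.155865
Σp_1ᵢ² = 0.1935² + 0.1452² + 0.2097² + 0.1452² + 0.1452² + 0.1613² = 0.037442 + 0.021083 + 0.043974 + 0.021083 + 0.021083 + 0.026018 = 0.170683
Σp_2ᵢ² = 0.0072² + 0.1583² + 0.1007² + 0.1942² + 0.3022² + 0.2374² = 0.000052 + 0.025059 + 0.010140 + 0.037714 + 0.091325 + 0.056359 = 0.220649
O = 0.155865 / √(0.170683 × 0.220649) = 0.155865 / 0.1940645 = 0.8032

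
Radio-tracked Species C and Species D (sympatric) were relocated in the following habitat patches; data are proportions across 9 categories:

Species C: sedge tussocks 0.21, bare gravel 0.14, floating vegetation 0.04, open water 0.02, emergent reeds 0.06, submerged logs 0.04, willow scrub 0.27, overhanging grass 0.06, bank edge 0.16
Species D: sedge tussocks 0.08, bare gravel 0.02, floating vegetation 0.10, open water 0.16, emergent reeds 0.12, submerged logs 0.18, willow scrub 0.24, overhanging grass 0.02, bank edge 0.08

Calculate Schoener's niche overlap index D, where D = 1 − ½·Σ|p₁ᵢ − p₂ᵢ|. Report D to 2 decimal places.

0.60

Σ|p₁ᵢ − p₂ᵢ| = 0.13 + 0.12 + 0.06 + 0.14 + 0.06 + 0.14 + 0.03 + 0.04 + 0.08 = 0.80
D = 1 − ½ × 0.80 = 1 − 0.400 = 0.6000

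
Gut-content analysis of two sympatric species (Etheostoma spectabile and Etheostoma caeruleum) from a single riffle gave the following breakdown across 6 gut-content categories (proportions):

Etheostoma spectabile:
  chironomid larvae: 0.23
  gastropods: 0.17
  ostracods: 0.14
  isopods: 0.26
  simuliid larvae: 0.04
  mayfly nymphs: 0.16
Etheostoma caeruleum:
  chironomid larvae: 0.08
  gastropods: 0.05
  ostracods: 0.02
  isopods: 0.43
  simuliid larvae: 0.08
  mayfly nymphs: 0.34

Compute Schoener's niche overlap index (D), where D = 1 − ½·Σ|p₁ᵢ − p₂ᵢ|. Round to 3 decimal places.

Σ|p₁ᵢ − p₂ᵢ| = 0.15 + 0.12 + 0.12 + 0.17 + 0.04 + 0.18 = 0.78
D = 1 − ½ × 0.78 = 1 − 0.390 = 0.61000

0.610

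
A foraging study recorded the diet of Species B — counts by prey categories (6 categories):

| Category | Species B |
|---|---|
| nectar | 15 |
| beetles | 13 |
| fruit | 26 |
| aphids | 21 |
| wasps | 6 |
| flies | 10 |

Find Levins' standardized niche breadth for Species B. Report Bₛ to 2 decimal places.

0.81

Proportions for Species B (n=91): 15/91=0.1648, 13/91=0.1429, 26/91=0.2857, 21/91=0.2308, 6/91=0.0659, 10/91=0.1099
Σpᵢ² = 0.1648² + 0.1429² + 0.2857² + 0.2308² + 0.0659² + 0.1099² = 0.027159 + 0.020420 + 0.081624 + 0.053269 + 0.004343 + 0.012078 = 0.198893
B = 1 / 0.198893 = 5.0278
Bₛ = (B − 1)/(n − 1) = (5.0278 − 1)/(6 − 1) = 4.0278/5 = 0.8056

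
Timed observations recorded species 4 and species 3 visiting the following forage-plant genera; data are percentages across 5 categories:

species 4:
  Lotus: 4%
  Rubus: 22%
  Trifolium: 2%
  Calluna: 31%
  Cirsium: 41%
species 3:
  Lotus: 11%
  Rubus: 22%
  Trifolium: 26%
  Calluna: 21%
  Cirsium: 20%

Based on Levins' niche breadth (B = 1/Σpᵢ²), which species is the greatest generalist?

Convert percentages to proportions (divide by 100).
Σp_4ᵢ² = 0.04² + 0.22² + 0.02² + 0.31² + 0.41² = 0.0016 + 0.0484 + 0.0004 + 0.0961 + 0.1681 = 0.3146
B_4 = 1 / 0.3146 = 3.1786
Σp_3ᵢ² = 0.11² + 0.22² + 0.26² + 0.21² + 0.20² = 0.0121 + 0.0484 + 0.0676 + 0.0441 + 0.0400 = 0.2122
B_3 = 1 / 0.2122 = 4.7125
Highest B → broadest niche (most generalist): species 3 (B = 4.71).

species 3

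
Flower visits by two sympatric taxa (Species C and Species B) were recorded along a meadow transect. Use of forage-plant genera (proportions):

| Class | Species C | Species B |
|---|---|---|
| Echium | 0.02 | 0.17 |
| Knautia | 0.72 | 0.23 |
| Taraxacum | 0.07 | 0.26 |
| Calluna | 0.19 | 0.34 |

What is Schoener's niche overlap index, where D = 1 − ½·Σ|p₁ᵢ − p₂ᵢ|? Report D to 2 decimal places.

0.51

Σ|p₁ᵢ − p₂ᵢ| = 0.15 + 0.49 + 0.19 + 0.15 = 0.98
D = 1 − ½ × 0.98 = 1 − 0.490 = 0.5100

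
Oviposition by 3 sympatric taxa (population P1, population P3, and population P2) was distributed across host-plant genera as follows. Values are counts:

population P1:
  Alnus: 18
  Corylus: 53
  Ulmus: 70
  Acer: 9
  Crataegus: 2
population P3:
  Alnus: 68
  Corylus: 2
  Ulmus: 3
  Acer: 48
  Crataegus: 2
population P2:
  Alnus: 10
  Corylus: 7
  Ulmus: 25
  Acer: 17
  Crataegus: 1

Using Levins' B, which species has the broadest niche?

Proportions for population P1 (n=152): 18/152=0.1184, 53/152=0.3487, 70/152=0.4605, 9/152=0.0592, 2/152=0.0132
Proportions for population P3 (n=123): 68/123=0.5528, 2/123=0.0163, 3/123=0.0244, 48/123=0.3902, 2/123=0.0163
Proportions for population P2 (n=60): 10/60=0.1667, 7/60=0.1167, 25/60=0.4167, 17/60=0.2833, 1/60=0.0167
Σp_P1ᵢ² = 0.1184² + 0.3487² + 0.4605² + 0.0592² + 0.0132² = 0.014019 + 0.121592 + 0.212060 + 0.003505 + 0.000174 = 0.351350
B_P1 = 1 / 0.351350 = 2.8462
Σp_P3ᵢ² = 0.5528² + 0.0163² + 0.0244² + 0.3902² + 0.0163² = 0.305588 + 0.000266 + 0.000595 + 0.152256 + 0.000266 = 0.458971
B_P3 = 1 / 0.458971 = 2.1788
Σp_P2ᵢ² = 0.1667² + 0.1167² + 0.4167² + 0.2833² + 0.0167² = 0.027789 + 0.013619 + 0.173639 + 0.080259 + 0.000279 = 0.295585
B_P2 = 1 / 0.295585 = 3.3831
Highest B → broadest niche (most generalist): population P2 (B = 3.38).

population P2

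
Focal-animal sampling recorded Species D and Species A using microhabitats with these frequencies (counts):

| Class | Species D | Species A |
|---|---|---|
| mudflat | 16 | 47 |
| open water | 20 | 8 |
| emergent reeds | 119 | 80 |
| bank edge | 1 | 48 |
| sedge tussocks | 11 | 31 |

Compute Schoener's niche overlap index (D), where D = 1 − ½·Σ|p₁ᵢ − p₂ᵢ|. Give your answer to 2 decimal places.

0.58

Proportions for Species D (n=167): 16/167=0.0958, 20/167=0.1198, 119/167=0.7126, 1/167=0.0060, 11/167=0.0659
Proportions for Species A (n=214): 47/214=0.2196, 8/214=0.0374, 80/214=0.3738, 48/214=0.2243, 31/214=0.1449
Σ|p₁ᵢ − p₂ᵢ| = 0.1238 + 0.0824 + 0.3388 + 0.2183 + 0.0790 = 0.8423
D = 1 − ½ × 0.8423 = 1 − 0.42115 = 0.57885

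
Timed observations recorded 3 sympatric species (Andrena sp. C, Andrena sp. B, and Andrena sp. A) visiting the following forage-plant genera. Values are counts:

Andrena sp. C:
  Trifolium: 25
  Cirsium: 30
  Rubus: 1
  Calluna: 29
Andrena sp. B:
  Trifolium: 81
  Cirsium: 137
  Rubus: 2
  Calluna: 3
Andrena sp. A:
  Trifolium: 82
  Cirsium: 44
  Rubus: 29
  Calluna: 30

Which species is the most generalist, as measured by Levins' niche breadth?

Andrena sp. A

Proportions for Andrena sp. C (n=85): 25/85=0.2941, 30/85=0.3529, 1/85=0.0118, 29/85=0.3412
Proportions for Andrena sp. B (n=223): 81/223=0.3632, 137/223=0.6143, 2/223=0.0090, 3/223=0.0135
Proportions for Andrena sp. A (n=185): 82/185=0.4432, 44/185=0.2378, 29/185=0.1568, 30/185=0.1622
Σp_Cᵢ² = 0.2941² + 0.3529² + 0.0118² + 0.3412² = 0.086495 + 0.124538 + 0.000139 + 0.116417 = 0.327589
B_C = 1 / 0.327589 = 3.0526
Σp_Bᵢ² = 0.3632² + 0.6143² + 0.0090² + 0.0135² = 0.131914 + 0.377364 + 0.000081 + 0.000182 = 0.509541
B_B = 1 / 0.509541 = 1.9626
Σp_Aᵢ² = 0.4432² + 0.2378² + 0.1568² + 0.1622² = 0.196426 + 0.056549 + 0.024586 + 0.026309 = 0.303870
B_A = 1 / 0.303870 = 3.2909
Highest B → broadest niche (most generalist): Andrena sp. A (B = 3.29).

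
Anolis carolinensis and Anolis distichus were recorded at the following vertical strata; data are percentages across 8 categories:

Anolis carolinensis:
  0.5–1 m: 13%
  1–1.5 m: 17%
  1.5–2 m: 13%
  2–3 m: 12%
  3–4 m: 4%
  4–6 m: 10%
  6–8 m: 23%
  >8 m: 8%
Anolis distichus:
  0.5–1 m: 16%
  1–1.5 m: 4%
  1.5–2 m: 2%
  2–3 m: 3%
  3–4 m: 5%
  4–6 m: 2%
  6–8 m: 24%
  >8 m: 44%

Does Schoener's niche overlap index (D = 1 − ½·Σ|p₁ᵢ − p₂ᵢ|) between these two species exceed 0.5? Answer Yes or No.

Convert percentages to proportions (divide by 100).
Σ|p₁ᵢ − p₂ᵢ| = 0.03 + 0.13 + 0.11 + 0.09 + 0.01 + 0.08 + 0.01 + 0.36 = 0.82
D = 1 − ½ × 0.82 = 1 − 0.410 = 0.5900
D = 0.5900 > 0.5 → Yes.

Yes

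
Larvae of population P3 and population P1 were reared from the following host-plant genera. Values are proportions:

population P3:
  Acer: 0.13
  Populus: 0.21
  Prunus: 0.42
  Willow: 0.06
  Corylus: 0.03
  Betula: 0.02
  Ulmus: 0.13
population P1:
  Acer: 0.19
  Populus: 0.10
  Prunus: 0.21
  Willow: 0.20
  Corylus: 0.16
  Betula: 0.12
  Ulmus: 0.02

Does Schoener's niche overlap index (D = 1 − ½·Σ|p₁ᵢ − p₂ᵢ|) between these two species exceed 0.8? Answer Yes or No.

No

Σ|p₁ᵢ − p₂ᵢ| = 0.06 + 0.11 + 0.21 + 0.14 + 0.13 + 0.10 + 0.11 = 0.86
D = 1 − ½ × 0.86 = 1 − 0.430 = 0.5700
D = 0.5700 < 0.8 → No.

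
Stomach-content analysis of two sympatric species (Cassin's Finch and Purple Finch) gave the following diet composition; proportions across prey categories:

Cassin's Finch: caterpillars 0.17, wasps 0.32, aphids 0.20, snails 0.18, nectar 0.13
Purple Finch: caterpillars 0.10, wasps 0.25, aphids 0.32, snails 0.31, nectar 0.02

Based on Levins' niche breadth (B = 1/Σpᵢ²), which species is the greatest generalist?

Cassin's Finch

Σp_Cassᵢ² = 0.17² + 0.32² + 0.20² + 0.18² + 0.13² = 0.0289 + 0.1024 + 0.0400 + 0.0324 + 0.0169 = 0.2206
B_Cass = 1 / 0.2206 = 4.5331
Σp_Purpᵢ² = 0.10² + 0.25² + 0.32² + 0.31² + 0.02² = 0.0100 + 0.0625 + 0.1024 + 0.0961 + 0.0004 = 0.2714
B_Purp = 1 / 0.2714 = 3.6846
Highest B → broadest niche (most generalist): Cassin's Finch (B = 4.53).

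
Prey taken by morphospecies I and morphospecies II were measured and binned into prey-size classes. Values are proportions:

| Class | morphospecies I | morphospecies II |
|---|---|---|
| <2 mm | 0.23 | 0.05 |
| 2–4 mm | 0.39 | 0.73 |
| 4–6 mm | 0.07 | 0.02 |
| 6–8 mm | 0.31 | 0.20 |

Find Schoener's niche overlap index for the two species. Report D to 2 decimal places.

Σ|p₁ᵢ − p₂ᵢ| = 0.18 + 0.34 + 0.05 + 0.11 = 0.68
D = 1 − ½ × 0.68 = 1 − 0.340 = 0.6600

0.66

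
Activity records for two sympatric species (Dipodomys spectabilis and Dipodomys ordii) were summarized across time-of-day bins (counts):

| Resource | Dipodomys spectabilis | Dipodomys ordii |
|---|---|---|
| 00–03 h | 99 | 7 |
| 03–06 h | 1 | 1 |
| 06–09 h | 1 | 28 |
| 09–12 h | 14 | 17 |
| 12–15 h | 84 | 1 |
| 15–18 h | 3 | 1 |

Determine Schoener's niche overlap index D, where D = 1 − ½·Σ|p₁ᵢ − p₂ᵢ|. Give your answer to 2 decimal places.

0.24

Proportions for Dipodomys spectabilis (n=202): 99/202=0.4901, 1/202=0.0050, 1/202=0.0050, 14/202=0.0693, 84/202=0.4158, 3/202=0.0149
Proportions for Dipodomys ordii (n=55): 7/55=0.1273, 1/55=0.0182, 28/55=0.5091, 17/55=0.3091, 1/55=0.0182, 1/55=0.0182
Σ|p₁ᵢ − p₂ᵢ| = 0.3628 + 0.0132 + 0.5041 + 0.2398 + 0.3976 + 0.0033 = 1.5208
D = 1 − ½ × 1.5208 = 1 − 0.76040 = 0.23960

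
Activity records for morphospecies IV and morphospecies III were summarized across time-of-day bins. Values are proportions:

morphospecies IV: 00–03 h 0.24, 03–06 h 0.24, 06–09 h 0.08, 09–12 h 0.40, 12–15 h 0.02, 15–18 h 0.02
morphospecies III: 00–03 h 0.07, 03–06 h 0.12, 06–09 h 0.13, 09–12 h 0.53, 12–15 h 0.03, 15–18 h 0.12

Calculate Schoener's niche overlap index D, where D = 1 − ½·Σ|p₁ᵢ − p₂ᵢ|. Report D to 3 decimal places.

Σ|p₁ᵢ − p₂ᵢ| = 0.17 + 0.12 + 0.05 + 0.13 + 0.01 + 0.10 = 0.58
D = 1 − ½ × 0.58 = 1 − 0.290 = 0.71000

0.710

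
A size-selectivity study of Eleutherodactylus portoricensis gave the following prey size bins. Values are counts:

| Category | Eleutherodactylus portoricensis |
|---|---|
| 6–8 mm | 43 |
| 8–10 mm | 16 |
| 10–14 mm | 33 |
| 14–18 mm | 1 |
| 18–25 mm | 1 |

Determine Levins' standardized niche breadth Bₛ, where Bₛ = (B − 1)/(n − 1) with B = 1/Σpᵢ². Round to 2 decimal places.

Proportions for Eleutherodactylus portoricensis (n=94): 43/94=0.4574, 16/94=0.1702, 33/94=0.3511, 1/94=0.0106, 1/94=0.0106
Σpᵢ² = 0.4574² + 0.1702² + 0.3511² + 0.0106² + 0.0106² = 0.209215 + 0.028968 + 0.123271 + 0.000112 + 0.000112 = 0.361678
B = 1 / 0.361678 = 2.7649
Bₛ = (B − 1)/(n − 1) = (2.7649 − 1)/(5 − 1) = 1.7649/4 = 0.4412

0.44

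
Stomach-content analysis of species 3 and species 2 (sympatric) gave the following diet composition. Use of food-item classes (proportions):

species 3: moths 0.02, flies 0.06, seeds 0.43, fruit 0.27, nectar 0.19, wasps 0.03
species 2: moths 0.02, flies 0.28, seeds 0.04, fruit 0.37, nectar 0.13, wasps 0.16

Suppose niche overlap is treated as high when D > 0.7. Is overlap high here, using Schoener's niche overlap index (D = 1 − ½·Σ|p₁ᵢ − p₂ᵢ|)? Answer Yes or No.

No

Σ|p₁ᵢ − p₂ᵢ| = 0.00 + 0.22 + 0.39 + 0.10 + 0.06 + 0.13 = 0.90
D = 1 − ½ × 0.90 = 1 − 0.450 = 0.5500
D = 0.5500 < 0.7 → No.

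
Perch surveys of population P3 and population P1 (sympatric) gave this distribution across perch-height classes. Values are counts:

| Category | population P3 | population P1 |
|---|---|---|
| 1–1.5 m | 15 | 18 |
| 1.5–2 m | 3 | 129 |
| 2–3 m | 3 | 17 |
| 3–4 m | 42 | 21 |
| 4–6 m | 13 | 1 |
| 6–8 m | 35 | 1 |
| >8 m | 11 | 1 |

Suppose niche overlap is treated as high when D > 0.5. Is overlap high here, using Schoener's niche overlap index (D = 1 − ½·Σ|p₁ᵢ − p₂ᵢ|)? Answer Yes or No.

No

Proportions for population P3 (n=122): 15/122=0.1230, 3/122=0.0246, 3/122=0.0246, 42/122=0.3443, 13/122=0.1066, 35/122=0.2869, 11/122=0.0902
Proportions for population P1 (n=188): 18/188=0.0957, 129/188=0.6862, 17/188=0.0904, 21/188=0.1117, 1/188=0.0053, 1/188=0.0053, 1/188=0.0053
Σ|p₁ᵢ − p₂ᵢ| = 0.0273 + 0.6616 + 0.0658 + 0.2326 + 0.1013 + 0.2816 + 0.0849 = 1.4551
D = 1 − ½ × 1.4551 = 1 − 0.72755 = 0.27245
D = 0.27245 < 0.5 → No.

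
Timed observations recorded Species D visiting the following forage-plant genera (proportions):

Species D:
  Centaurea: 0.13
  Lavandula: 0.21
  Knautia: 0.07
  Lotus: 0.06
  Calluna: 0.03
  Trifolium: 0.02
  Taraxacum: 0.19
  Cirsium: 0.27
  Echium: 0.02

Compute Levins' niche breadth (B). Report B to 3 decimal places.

Σpᵢ² = 0.13² + 0.21² + 0.07² + 0.06² + 0.03² + 0.02² + 0.19² + 0.27² + 0.02² = 0.0169 + 0.0441 + 0.0049 + 0.0036 + 0.0009 + 0.0004 + 0.0361 + 0.0729 + 0.0004 = 0.1802
B = 1 / 0.1802 = 5.54939

5.549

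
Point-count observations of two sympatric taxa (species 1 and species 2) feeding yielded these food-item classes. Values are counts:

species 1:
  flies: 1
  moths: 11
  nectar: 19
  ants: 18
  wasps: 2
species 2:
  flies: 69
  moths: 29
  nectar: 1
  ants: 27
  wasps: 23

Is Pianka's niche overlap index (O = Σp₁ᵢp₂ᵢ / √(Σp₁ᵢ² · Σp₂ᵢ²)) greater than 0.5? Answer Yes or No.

Proportions for species 1 (n=51): 1/51=0.0196, 11/51=0.2157, 19/51=0.3725, 18/51=0.3529, 2/51=0.0392
Proportions for species 2 (n=149): 69/149=0.4631, 29/149=0.1946, 1/149=0.0067, 27/149=0.1812, 23/149=0.1544
Σ p₁ᵢp₂ᵢ = 0.009077 + 0.041975 + 0.002496 + 0.063945 + 0.006052 = 0.123545
Σp_1ᵢ² = 0.0196² + 0.2157² + 0.3725² + 0.3529² + 0.0392² = 0.000384 + 0.046526 + 0.138756 + 0.124538 + 0.001537 = 0.311741
Σp_2ᵢ² = 0.4631² + 0.1946² + 0.0067² + 0.1812² + 0.1544² = 0.214462 + 0.037869 + 0.000045 + 0.032833 + 0.023839 = 0.309048
O = 0.123545 / √(0.311741 × 0.309048) = 0.123545 / 0.3103916 = 0.3980
O = 0.3980 < 0.5 → No.

No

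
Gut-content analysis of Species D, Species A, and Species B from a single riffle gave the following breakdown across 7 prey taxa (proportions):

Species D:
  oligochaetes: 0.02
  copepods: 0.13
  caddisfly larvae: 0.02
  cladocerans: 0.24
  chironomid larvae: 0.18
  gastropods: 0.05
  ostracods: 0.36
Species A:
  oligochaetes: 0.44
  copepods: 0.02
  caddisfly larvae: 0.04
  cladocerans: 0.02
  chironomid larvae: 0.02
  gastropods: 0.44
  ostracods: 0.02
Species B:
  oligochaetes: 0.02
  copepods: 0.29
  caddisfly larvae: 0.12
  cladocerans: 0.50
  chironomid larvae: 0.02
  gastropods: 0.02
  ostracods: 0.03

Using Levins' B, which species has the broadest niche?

Σp_Dᵢ² = 0.02² + 0.13² + 0.02² + 0.24² + 0.18² + 0.05² + 0.36² = 0.0004 + 0.0169 + 0.0004 + 0.0576 + 0.0324 + 0.0025 + 0.1296 = 0.2398
B_D = 1 / 0.2398 = 4.1701
Σp_Aᵢ² = 0.44² + 0.02² + 0.04² + 0.02² + 0.02² + 0.44² + 0.02² = 0.1936 + 0.0004 + 0.0016 + 0.0004 + 0.0004 + 0.1936 + 0.0004 = 0.3904
B_A = 1 / 0.3904 = 2.5615
Σp_Bᵢ² = 0.02² + 0.29² + 0.12² + 0.50² + 0.02² + 0.02² + 0.03² = 0.0004 + 0.0841 + 0.0144 + 0.2500 + 0.0004 + 0.0004 + 0.0009 = 0.3506
B_B = 1 / 0.3506 = 2.8523
Highest B → broadest niche (most generalist): Species D (B = 4.17).

Species D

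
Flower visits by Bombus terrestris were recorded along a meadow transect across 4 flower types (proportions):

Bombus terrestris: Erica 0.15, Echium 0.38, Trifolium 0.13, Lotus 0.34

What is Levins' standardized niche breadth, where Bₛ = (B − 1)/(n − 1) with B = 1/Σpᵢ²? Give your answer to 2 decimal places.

Σpᵢ² = 0.15² + 0.38² + 0.13² + 0.34² = 0.0225 + 0.1444 + 0.0169 + 0.1156 = 0.2994
B = 1 / 0.2994 = 3.3400
Bₛ = (B − 1)/(n − 1) = (3.3400 − 1)/(4 − 1) = 2.3400/3 = 0.7800

0.78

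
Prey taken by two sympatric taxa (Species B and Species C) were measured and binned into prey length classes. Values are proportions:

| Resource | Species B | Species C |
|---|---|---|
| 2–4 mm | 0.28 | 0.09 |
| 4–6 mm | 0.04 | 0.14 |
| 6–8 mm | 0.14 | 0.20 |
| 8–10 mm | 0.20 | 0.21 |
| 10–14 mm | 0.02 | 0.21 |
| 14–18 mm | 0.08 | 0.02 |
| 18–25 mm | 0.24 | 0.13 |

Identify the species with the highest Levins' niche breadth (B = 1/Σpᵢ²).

Species C

Σp_Bᵢ² = 0.28² + 0.04² + 0.14² + 0.20² + 0.02² + 0.08² + 0.24² = 0.0784 + 0.0016 + 0.0196 + 0.0400 + 0.0004 + 0.0064 + 0.0576 = 0.2040
B_B = 1 / 0.2040 = 4.9020
Σp_Cᵢ² = 0.09² + 0.14² + 0.20² + 0.21² + 0.21² + 0.02² + 0.13² = 0.0081 + 0.0196 + 0.0400 + 0.0441 + 0.0441 + 0.0004 + 0.0169 = 0.1732
B_C = 1 / 0.1732 = 5.7737
Highest B → broadest niche (most generalist): Species C (B = 5.77).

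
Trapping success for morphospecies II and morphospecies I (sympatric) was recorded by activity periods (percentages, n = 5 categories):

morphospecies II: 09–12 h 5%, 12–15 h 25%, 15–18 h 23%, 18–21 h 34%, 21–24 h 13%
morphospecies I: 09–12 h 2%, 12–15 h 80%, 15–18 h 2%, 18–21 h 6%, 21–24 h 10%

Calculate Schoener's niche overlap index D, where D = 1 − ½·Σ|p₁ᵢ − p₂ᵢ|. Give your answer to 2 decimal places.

Convert percentages to proportions (divide by 100).
Σ|p₁ᵢ − p₂ᵢ| = 0.03 + 0.55 + 0.21 + 0.28 + 0.03 = 1.10
D = 1 − ½ × 1.10 = 1 − 0.550 = 0.4500

0.45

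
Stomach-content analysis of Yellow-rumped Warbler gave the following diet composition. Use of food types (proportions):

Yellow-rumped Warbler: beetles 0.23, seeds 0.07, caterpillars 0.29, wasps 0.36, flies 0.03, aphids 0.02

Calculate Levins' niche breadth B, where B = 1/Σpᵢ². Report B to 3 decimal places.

Σpᵢ² = 0.23² + 0.07² + 0.29² + 0.36² + 0.03² + 0.02² = 0.0529 + 0.0049 + 0.0841 + 0.1296 + 0.0009 + 0.0004 = 0.2728
B = 1 / 0.2728 = 3.66569

3.666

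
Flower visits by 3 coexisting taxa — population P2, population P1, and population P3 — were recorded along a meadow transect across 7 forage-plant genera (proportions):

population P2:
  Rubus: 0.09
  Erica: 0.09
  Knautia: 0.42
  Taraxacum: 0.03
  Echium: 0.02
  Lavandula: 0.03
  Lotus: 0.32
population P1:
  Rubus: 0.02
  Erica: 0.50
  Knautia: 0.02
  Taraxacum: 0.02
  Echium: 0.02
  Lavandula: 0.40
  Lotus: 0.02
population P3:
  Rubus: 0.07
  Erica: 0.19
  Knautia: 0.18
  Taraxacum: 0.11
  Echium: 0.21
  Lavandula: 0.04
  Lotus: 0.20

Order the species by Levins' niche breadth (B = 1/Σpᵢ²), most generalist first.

Σp_P2ᵢ² = 0.09² + 0.09² + 0.42² + 0.03² + 0.02² + 0.03² + 0.32² = 0.0081 + 0.0081 + 0.1764 + 0.0009 + 0.0004 + 0.0009 + 0.1024 = 0.2972
B_P2 = 1 / 0.2972 = 3.3647
Σp_P1ᵢ² = 0.02² + 0.50² + 0.02² + 0.02² + 0.02² + 0.40² + 0.02² = 0.0004 + 0.2500 + 0.0004 + 0.0004 + 0.0004 + 0.1600 + 0.0004 = 0.4120
B_P1 = 1 / 0.4120 = 2.4272
Σp_P3ᵢ² = 0.07² + 0.19² + 0.18² + 0.11² + 0.21² + 0.04² + 0.20² = 0.0049 + 0.0361 + 0.0324 + 0.0121 + 0.0441 + 0.0016 + 0.0400 = 0.1712
B_P3 = 1 / 0.1712 = 5.8411
Ranking by B (broadest → narrowest): population P3 (5.84) > population P2 (3.36) > population P1 (2.43)

population P3 > population P2 > population P1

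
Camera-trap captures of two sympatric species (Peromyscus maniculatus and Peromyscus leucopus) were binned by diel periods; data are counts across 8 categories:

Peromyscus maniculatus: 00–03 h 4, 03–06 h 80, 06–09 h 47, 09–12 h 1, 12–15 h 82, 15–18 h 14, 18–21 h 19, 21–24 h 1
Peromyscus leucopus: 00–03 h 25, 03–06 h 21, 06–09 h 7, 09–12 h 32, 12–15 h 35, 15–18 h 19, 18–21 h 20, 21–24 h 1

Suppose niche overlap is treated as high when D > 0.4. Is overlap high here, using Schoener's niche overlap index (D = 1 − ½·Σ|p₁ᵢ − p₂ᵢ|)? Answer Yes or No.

Yes

Proportions for Peromyscus maniculatus (n=248): 4/248=0.0161, 80/248=0.3226, 47/248=0.1895, 1/248=0.0040, 82/248=0.3306, 14/248=0.0565, 19/248=0.0766, 1/248=0.0040
Proportions for Peromyscus leucopus (n=160): 25/160=0.1563, 21/160=0.1313, 7/160=0.0438, 32/160=0.2000, 35/160=0.2188, 19/160=0.1188, 20/160=0.1250, 1/160=0.0063
Σ|p₁ᵢ − p₂ᵢ| = 0.1402 + 0.1913 + 0.1457 + 0.1960 + 0.1118 + 0.0623 + 0.0484 + 0.0023 = 0.8980
D = 1 − ½ × 0.8980 = 1 − 0.44900 = 0.55100
D = 0.55100 > 0.4 → Yes.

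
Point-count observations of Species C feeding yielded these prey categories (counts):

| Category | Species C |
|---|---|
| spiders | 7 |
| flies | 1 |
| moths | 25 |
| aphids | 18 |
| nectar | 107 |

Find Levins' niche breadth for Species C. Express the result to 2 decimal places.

Proportions for Species C (n=158): 7/158=0.0443, 1/158=0.0063, 25/158=0.1582, 18/158=0.1139, 107/158=0.6772
Σpᵢ² = 0.0443² + 0.0063² + 0.1582² + 0.1139² + 0.6772² = 0.001962 + 0.000040 + 0.025027 + 0.012973 + 0.458600 = 0.498602
B = 1 / 0.498602 = 2.0056

2.01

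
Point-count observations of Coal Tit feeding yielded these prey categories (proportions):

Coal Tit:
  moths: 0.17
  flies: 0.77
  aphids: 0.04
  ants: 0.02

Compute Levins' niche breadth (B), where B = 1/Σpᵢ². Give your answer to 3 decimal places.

1.603

Σpᵢ² = 0.17² + 0.77² + 0.04² + 0.02² = 0.0289 + 0.5929 + 0.0016 + 0.0004 = 0.6238
B = 1 / 0.6238 = 1.60308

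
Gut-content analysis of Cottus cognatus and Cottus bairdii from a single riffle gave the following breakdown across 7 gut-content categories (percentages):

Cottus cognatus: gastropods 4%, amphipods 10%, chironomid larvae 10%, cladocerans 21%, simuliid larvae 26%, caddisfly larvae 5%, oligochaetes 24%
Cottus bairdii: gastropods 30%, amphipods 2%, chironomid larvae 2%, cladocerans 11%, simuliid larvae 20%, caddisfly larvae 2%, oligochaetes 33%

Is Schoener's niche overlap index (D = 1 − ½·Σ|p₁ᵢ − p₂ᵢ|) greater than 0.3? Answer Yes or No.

Convert percentages to proportions (divide by 100).
Σ|p₁ᵢ − p₂ᵢ| = 0.26 + 0.08 + 0.08 + 0.10 + 0.06 + 0.03 + 0.09 = 0.70
D = 1 − ½ × 0.70 = 1 − 0.350 = 0.6500
D = 0.6500 > 0.3 → Yes.

Yes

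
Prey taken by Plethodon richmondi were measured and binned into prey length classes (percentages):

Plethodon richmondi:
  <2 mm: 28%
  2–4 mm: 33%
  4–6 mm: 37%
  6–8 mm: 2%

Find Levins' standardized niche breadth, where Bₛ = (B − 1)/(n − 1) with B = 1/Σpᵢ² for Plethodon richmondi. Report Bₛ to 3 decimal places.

Convert percentages to proportions (divide by 100).
Σpᵢ² = 0.28² + 0.33² + 0.37² + 0.02² = 0.0784 + 0.1089 + 0.1369 + 0.0004 = 0.3246
B = 1 / 0.3246 = 3.08071
Bₛ = (B − 1)/(n − 1) = (3.08071 − 1)/(4 − 1) = 2.08071/3 = 0.69357

0.694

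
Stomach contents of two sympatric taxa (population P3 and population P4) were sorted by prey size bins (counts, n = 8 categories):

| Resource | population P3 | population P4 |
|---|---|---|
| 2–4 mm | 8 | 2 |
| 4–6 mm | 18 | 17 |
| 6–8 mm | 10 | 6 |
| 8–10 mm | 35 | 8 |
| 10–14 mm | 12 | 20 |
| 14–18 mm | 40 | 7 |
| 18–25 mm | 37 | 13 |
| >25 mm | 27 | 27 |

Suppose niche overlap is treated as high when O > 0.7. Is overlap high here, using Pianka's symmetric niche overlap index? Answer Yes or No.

Proportions for population P3 (n=187): 8/187=0.0428, 18/187=0.0963, 10/187=0.0535, 35/187=0.1872, 12/187=0.0642, 40/187=0.2139, 37/187=0.1979, 27/187=0.1444
Proportions for population P4 (n=100): 2/100=0.0200, 17/100=0.1700, 6/100=0.0600, 8/100=0.0800, 20/100=0.2000, 7/100=0.0700, 13/100=0.1300, 27/100=0.2700
Σ p₁ᵢp₂ᵢ = 0.000856 + 0.016371 + 0.003210 + 0.014976 + 0.012840 + 0.014973 + 0.025727 + 0.038988 = 0.127941
Σp_1ᵢ² = 0.0428² + 0.0963² + 0.0535² + 0.1872² + 0.0642² + 0.2139² + 0.1979² + 0.1444² = 0.001832 + 0.009274 + 0.002862 + 0.035044 + 0.004122 + 0.045753 + 0.039164 + 0.020851 = 0.158902
Σp_2ᵢ² = 0.0200² + 0.1700² + 0.0600² + 0.0800² + 0.2000² + 0.0700² + 0.1300² + 0.2700² = 0.000400 + 0.028900 + 0.003600 + 0.006400 + 0.040000 + 0.004900 + 0.016900 + 0.072900 = 0.174000
O = 0.127941 / √(0.158902 × 0.174000) = 0.127941 / 0.1662797 = 0.7694
O = 0.7694 > 0.7 → Yes.

Yes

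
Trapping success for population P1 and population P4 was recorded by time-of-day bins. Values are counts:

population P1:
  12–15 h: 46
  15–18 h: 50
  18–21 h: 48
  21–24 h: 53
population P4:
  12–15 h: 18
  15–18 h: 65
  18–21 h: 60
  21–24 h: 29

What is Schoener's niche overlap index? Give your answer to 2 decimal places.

0.77

Proportions for population P1 (n=197): 46/197=0.2335, 50/197=0.2538, 48/197=0.2437, 53/197=0.2690
Proportions for population P4 (n=172): 18/172=0.1047, 65/172=0.3779, 60/172=0.3488, 29/172=0.1686
Σ|p₁ᵢ − p₂ᵢ| = 0.1288 + 0.1241 + 0.1051 + 0.1004 = 0.4584
D = 1 − ½ × 0.4584 = 1 − 0.22920 = 0.77080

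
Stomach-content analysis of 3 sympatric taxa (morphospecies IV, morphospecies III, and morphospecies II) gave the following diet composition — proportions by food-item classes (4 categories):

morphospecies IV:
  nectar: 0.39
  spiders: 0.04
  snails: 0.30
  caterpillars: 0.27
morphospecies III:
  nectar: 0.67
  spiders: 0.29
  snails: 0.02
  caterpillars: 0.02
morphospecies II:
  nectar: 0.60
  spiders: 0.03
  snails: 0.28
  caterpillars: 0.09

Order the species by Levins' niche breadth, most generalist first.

morphospecies IV > morphospecies II > morphospecies III

Σp_IVᵢ² = 0.39² + 0.04² + 0.30² + 0.27² = 0.1521 + 0.0016 + 0.0900 + 0.0729 = 0.3166
B_IV = 1 / 0.3166 = 3.1586
Σp_IIIᵢ² = 0.67² + 0.29² + 0.02² + 0.02² = 0.4489 + 0.0841 + 0.0004 + 0.0004 = 0.5338
B_III = 1 / 0.5338 = 1.8734
Σp_IIᵢ² = 0.60² + 0.03² + 0.28² + 0.09² = 0.3600 + 0.0009 + 0.0784 + 0.0081 = 0.4474
B_II = 1 / 0.4474 = 2.2351
Ranking by B (broadest → narrowest): morphospecies IV (3.16) > morphospecies II (2.24) > morphospecies III (1.87)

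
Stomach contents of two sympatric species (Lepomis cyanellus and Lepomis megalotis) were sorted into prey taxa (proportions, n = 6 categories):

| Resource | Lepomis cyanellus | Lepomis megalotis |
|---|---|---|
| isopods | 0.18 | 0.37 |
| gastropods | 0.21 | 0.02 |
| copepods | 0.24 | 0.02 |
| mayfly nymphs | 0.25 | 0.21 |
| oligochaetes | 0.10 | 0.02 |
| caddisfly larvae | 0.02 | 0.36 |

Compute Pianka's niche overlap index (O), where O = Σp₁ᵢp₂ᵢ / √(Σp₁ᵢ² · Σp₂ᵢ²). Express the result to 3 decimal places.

Σ p₁ᵢp₂ᵢ = 0.0666 + 0.0042 + 0.0048 + 0.0525 + 0.0020 + 0.0072 = 0.1373
Σp_1ᵢ² = 0.18² + 0.21² + 0.24² + 0.25² + 0.10² + 0.02² = 0.0324 + 0.0441 + 0.0576 + 0.0625 + 0.0100 + 0.0004 = 0.2070
Σp_2ᵢ² = 0.37² + 0.02² + 0.02² + 0.21² + 0.02² + 0.36² = 0.1369 + 0.0004 + 0.0004 + 0.0441 + 0.0004 + 0.1296 = 0.3118
O = 0.1373 / √(0.2070 × 0.3118) = 0.1373 / 0.254052 = 0.54044

0.540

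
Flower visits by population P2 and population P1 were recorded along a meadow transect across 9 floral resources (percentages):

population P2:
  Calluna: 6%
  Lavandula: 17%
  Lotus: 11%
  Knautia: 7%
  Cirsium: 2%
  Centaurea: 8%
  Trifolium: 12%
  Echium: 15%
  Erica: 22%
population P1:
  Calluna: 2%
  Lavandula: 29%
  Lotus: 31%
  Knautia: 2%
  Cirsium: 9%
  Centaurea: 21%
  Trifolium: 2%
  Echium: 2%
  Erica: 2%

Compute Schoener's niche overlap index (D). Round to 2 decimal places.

Convert percentages to proportions (divide by 100).
Σ|p₁ᵢ − p₂ᵢ| = 0.04 + 0.12 + 0.20 + 0.05 + 0.07 + 0.13 + 0.10 + 0.13 + 0.20 = 1.04
D = 1 − ½ × 1.04 = 1 − 0.520 = 0.4800

0.48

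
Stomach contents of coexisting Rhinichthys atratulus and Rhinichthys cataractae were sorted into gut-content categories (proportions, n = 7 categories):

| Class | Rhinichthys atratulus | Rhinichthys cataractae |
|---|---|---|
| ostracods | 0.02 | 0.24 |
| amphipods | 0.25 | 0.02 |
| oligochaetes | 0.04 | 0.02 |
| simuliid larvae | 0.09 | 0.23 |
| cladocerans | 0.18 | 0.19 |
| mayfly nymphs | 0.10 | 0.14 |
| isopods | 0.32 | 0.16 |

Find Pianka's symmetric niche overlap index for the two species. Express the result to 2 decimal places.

Σ p₁ᵢp₂ᵢ = 0.0048 + 0.0050 + 0.0008 + 0.0207 + 0.0342 + 0.0140 + 0.0512 = 0.1307
Σp_1ᵢ² = 0.02² + 0.25² + 0.04² + 0.09² + 0.18² + 0.10² + 0.32² = 0.0004 + 0.0625 + 0.0016 + 0.0081 + 0.0324 + 0.0100 + 0.1024 = 0.2174
Σp_2ᵢ² = 0.24² + 0.02² + 0.02² + 0.23² + 0.19² + 0.14² + 0.16² = 0.0576 + 0.0004 + 0.0004 + 0.0529 + 0.0361 + 0.0196 + 0.0256 = 0.1926
O = 0.1307 / √(0.2174 × 0.1926) = 0.1307 / 0.20462 = 0.6387

0.64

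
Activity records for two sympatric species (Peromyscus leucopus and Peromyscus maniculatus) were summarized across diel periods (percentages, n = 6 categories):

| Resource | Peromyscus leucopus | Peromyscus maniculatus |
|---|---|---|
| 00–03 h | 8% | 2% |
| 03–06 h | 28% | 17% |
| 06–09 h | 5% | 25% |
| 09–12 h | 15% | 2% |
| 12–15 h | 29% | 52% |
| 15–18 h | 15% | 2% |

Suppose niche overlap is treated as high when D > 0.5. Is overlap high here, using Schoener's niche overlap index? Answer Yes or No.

Convert percentages to proportions (divide by 100).
Σ|p₁ᵢ − p₂ᵢ| = 0.06 + 0.11 + 0.20 + 0.13 + 0.23 + 0.13 = 0.86
D = 1 − ½ × 0.86 = 1 − 0.430 = 0.5700
D = 0.5700 > 0.5 → Yes.

Yes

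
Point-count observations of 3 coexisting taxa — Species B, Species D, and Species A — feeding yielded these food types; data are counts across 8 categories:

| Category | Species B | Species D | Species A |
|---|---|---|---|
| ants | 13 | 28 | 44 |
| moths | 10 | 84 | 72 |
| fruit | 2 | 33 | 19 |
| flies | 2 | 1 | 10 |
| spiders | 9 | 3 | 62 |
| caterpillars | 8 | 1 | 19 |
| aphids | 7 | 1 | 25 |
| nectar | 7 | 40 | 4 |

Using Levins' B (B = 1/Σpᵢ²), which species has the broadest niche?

Species B

Proportions for Species B (n=58): 13/58=0.2241, 10/58=0.1724, 2/58=0.0345, 2/58=0.0345, 9/58=0.1552, 8/58=0.1379, 7/58=0.1207, 7/58=0.1207
Proportions for Species D (n=191): 28/191=0.1466, 84/191=0.4398, 33/191=0.1728, 1/191=0.0052, 3/191=0.0157, 1/191=0.0052, 1/191=0.0052, 40/191=0.2094
Proportions for Species A (n=255): 44/255=0.1725, 72/255=0.2824, 19/255=0.0745, 10/255=0.0392, 62/255=0.2431, 19/255=0.0745, 25/255=0.0980, 4/255=0.0157
Σp_Bᵢ² = 0.2241² + 0.1724² + 0.0345² + 0.0345² + 0.1552² + 0.1379² + 0.1207² + 0.1207² = 0.050221 + 0.029722 + 0.001190 + 0.001190 + 0.024087 + 0.019016 + 0.014568 + 0.014568 = 0.154562
B_B = 1 / 0.154562 = 6.4699
Σp_Dᵢ² = 0.1466² + 0.4398² + 0.1728² + 0.0052² + 0.0157² + 0.0052² + 0.0052² + 0.2094² = 0.021492 + 0.193424 + 0.029860 + 0.000027 + 0.000246 + 0.000027 + 0.000027 + 0.043848 = 0.288951
B_D = 1 / 0.288951 = 3.4608
Σp_Aᵢ² = 0.1725² + 0.2824² + 0.0745² + 0.0392² + 0.2431² + 0.0745² + 0.0980² + 0.0157² = 0.029756 + 0.079750 + 0.005550 + 0.001537 + 0.059098 + 0.005550 + 0.009604 + 0.000246 = 0.191091
B_A = 1 / 0.191091 = 5.2331
Highest B → broadest niche (most generalist): Species B (B = 6.47).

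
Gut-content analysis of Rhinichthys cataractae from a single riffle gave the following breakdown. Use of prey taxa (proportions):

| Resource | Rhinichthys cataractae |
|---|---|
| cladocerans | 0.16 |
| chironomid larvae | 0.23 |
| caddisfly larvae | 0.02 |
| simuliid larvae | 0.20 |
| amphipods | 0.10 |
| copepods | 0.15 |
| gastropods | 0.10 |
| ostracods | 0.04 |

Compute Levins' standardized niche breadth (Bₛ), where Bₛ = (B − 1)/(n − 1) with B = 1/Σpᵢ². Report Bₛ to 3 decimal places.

Σpᵢ² = 0.16² + 0.23² + 0.02² + 0.20² + 0.10² + 0.15² + 0.10² + 0.04² = 0.0256 + 0.0529 + 0.0004 + 0.0400 + 0.0100 + 0.0225 + 0.0100 + 0.0016 = 0.1630
B = 1 / 0.1630 = 6.13497
Bₛ = (B − 1)/(n − 1) = (6.13497 − 1)/(8 − 1) = 5.13497/7 = 0.73357

0.734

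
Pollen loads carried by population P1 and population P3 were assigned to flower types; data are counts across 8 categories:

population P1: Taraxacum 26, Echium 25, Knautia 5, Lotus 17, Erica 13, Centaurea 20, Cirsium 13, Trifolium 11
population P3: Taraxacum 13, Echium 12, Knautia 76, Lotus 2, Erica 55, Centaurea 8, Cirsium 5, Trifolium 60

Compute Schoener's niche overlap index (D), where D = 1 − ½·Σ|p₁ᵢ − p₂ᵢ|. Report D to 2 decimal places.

Proportions for population P1 (n=130): 26/130=0.2000, 25/130=0.1923, 5/130=0.0385, 17/130=0.1308, 13/130=0.1000, 20/130=0.1538, 13/130=0.1000, 11/130=0.0846
Proportions for population P3 (n=231): 13/231=0.0563, 12/231=0.0519, 76/231=0.3290, 2/231=0.0087, 55/231=0.2381, 8/231=0.0346, 5/231=0.0216, 60/231=0.2597
Σ|p₁ᵢ − p₂ᵢ| = 0.1437 + 0.1404 + 0.2905 + 0.1221 + 0.1381 + 0.1192 + 0.0784 + 0.1751 = 1.2075
D = 1 − ½ × 1.2075 = 1 − 0.60375 = 0.39625

0.40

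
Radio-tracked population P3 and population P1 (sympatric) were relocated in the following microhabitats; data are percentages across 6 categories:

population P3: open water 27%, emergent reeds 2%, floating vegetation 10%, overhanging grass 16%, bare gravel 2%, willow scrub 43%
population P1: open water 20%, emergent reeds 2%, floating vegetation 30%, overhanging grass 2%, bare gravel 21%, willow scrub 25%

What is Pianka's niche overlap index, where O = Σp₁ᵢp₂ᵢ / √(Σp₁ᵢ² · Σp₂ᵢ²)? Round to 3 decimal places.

Convert percentages to proportions (divide by 100).
Σ p₁ᵢp₂ᵢ = 0.0540 + 0.0004 + 0.0300 + 0.0032 + 0.0042 + 0.1075 = 0.1993
Σp_1ᵢ² = 0.27² + 0.02² + 0.10² + 0.16² + 0.02² + 0.43² = 0.0729 + 0.0004 + 0.0100 + 0.0256 + 0.0004 + 0.1849 = 0.2942
Σp_2ᵢ² = 0.20² + 0.02² + 0.30² + 0.02² + 0.21² + 0.25² = 0.0400 + 0.0004 + 0.0900 + 0.0004 + 0.0441 + 0.0625 = 0.2374
O = 0.1993 / √(0.2942 × 0.2374) = 0.1993 / 0.264278 = 0.75413

0.754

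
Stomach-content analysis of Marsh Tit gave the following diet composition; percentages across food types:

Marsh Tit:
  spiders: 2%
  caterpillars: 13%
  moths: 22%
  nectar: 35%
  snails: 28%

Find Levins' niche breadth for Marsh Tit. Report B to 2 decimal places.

Convert percentages to proportions (divide by 100).
Σpᵢ² = 0.02² + 0.13² + 0.22² + 0.35² + 0.28² = 0.0004 + 0.0169 + 0.0484 + 0.1225 + 0.0784 = 0.2666
B = 1 / 0.2666 = 3.7509

3.75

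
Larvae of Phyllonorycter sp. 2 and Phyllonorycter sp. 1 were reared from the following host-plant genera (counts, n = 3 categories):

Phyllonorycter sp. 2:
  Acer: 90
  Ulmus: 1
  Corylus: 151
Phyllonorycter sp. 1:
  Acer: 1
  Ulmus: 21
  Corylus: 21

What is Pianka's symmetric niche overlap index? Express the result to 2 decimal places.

0.63

Proportions for Phyllonorycter sp. 2 (n=242): 90/242=0.3719, 1/242=0.0041, 151/242=0.6240
Proportions for Phyllonorycter sp. 1 (n=43): 1/43=0.0233, 21/43=0.4884, 21/43=0.4884
Σ p₁ᵢp₂ᵢ = 0.008665 + 0.002002 + 0.304762 = 0.315429
Σp_1ᵢ² = 0.3719² + 0.0041² + 0.6240² = 0.138310 + 0.000017 + 0.389376 = 0.527703
Σp_2ᵢ² = 0.0233² + 0.4884² + 0.4884² = 0.000543 + 0.238535 + 0.238535 = 0.477613
O = 0.315429 / √(0.527703 × 0.477613) = 0.315429 / 0.5020337 = 0.6283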